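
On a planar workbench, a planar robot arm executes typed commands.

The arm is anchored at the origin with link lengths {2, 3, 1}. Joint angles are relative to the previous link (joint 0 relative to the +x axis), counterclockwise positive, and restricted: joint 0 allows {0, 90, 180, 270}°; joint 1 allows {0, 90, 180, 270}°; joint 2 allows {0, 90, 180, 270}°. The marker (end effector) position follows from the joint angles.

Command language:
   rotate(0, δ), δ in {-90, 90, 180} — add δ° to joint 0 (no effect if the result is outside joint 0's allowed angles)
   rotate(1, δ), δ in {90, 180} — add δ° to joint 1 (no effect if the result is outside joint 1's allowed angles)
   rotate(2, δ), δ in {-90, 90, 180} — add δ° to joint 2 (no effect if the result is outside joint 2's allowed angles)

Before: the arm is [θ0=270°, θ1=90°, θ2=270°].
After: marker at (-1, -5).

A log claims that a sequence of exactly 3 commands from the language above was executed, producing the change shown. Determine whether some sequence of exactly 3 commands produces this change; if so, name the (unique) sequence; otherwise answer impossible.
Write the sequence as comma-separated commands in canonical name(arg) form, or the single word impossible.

begin: [θ0=270°, θ1=90°, θ2=270°]
step 1 (rotate(1, 90)): [θ0=270°, θ1=180°, θ2=270°]
step 2 (rotate(1, 90)): [θ0=270°, θ1=270°, θ2=270°]
step 3 (rotate(1, 90)): [θ0=270°, θ1=0°, θ2=270°]
uniquely the one of 512 3-step routes that fits.

rotate(1, 90), rotate(1, 90), rotate(1, 90)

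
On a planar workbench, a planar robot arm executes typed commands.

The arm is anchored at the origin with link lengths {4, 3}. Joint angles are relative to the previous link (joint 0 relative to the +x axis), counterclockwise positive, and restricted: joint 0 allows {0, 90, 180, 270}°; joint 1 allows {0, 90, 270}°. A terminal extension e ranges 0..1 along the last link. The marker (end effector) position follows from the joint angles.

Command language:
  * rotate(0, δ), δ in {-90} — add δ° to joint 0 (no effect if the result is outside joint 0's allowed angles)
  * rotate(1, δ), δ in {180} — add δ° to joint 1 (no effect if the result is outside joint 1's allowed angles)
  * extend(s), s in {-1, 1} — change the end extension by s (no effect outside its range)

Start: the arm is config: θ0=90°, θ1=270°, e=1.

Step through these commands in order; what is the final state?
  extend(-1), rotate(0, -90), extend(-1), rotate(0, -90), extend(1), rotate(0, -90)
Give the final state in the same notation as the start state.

t0: config: θ0=90°, θ1=270°, e=1
1. extend(-1) → config: θ0=90°, θ1=270°, e=0
2. rotate(0, -90) → config: θ0=0°, θ1=270°, e=0
3. extend(-1) → config: θ0=0°, θ1=270°, e=0
4. rotate(0, -90) → config: θ0=270°, θ1=270°, e=0
5. extend(1) → config: θ0=270°, θ1=270°, e=1
6. rotate(0, -90) → config: θ0=180°, θ1=270°, e=1

config: θ0=180°, θ1=270°, e=1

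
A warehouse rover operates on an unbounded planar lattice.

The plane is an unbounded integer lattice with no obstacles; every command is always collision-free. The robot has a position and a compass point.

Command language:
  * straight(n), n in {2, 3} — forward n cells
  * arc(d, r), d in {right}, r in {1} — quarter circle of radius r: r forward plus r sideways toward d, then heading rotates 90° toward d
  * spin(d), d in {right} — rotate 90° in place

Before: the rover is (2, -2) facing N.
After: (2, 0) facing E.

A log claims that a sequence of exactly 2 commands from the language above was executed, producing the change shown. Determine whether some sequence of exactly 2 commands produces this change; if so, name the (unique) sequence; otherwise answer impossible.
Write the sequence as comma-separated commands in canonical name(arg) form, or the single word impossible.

straight(2), spin(right)

key: running spin(right) before straight(2) would end elsewhere — order is forced
start: (2, -2) facing N
1. straight(2) → (2, 0) facing N
2. spin(right) → (2, 0) facing E
all 16 alternatives checked — unique.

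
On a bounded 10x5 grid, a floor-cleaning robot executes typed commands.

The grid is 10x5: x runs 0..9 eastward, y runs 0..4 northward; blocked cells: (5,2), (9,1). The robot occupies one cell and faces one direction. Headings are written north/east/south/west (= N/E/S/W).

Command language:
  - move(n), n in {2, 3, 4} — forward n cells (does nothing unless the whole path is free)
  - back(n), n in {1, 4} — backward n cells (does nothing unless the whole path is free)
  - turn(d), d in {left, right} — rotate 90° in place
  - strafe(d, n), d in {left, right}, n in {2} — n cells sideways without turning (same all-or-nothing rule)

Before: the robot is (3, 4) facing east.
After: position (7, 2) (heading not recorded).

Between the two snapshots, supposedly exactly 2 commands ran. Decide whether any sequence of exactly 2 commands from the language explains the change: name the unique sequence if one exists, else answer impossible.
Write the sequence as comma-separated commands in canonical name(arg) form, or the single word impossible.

key: running strafe(right, 2) before move(4) would end elsewhere — order is forced
begin: (3, 4) facing east
t=1 move(4) ⇒ (7, 4) facing east
t=2 strafe(right, 2) ⇒ (7, 2) facing east
all 81 alternatives checked — unique.

move(4), strafe(right, 2)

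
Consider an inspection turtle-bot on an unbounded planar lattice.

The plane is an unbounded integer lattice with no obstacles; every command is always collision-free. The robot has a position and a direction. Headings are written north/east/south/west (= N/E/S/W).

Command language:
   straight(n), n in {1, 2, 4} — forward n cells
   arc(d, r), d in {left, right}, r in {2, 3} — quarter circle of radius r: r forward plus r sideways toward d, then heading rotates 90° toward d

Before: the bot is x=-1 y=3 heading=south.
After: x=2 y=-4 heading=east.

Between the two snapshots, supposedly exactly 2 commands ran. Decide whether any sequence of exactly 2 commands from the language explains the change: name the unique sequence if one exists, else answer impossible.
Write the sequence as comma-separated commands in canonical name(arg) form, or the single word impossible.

key: position moved to (2,-4) AND the heading swung to E — translation plus rotation needed
begin: x=-1 y=3 heading=south
t=1 straight(4) ⇒ x=-1 y=-1 heading=south
t=2 arc(left, 3) ⇒ x=2 y=-4 heading=east
all 49 alternatives checked — unique.

straight(4), arc(left, 3)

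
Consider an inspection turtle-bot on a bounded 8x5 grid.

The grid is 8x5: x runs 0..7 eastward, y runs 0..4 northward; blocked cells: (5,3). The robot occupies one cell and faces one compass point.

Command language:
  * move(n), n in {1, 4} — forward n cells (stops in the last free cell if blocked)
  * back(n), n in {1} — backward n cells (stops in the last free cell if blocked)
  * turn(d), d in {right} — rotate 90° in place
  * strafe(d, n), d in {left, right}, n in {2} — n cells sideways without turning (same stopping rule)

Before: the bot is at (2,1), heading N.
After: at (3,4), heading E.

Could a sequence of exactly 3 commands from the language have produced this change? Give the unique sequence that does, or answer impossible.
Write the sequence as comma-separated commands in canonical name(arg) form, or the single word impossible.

key: order matters: swapping move(4) and move(1) lands elsewhere
start: at (2,1), heading N
[1] after move(4): at (2,4), heading N
[2] after turn(right): at (2,4), heading E
[3] after move(1): at (3,4), heading E
uniquely the one of 216 3-step routes that fits.

move(4), turn(right), move(1)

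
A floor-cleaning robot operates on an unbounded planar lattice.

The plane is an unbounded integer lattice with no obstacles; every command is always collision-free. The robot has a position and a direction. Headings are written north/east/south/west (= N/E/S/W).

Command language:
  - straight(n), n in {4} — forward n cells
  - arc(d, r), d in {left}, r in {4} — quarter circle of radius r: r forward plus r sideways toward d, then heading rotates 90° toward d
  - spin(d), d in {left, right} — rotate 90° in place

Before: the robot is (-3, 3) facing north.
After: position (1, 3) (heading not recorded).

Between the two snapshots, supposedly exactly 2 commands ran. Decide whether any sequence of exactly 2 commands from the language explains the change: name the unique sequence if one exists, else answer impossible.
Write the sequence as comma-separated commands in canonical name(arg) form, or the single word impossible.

spin(right), straight(4)

key: running straight(4) before spin(right) would end elsewhere — order is forced
t0: (-3, 3) facing north
t=1 spin(right) ⇒ (-3, 3) facing east
t=2 straight(4) ⇒ (1, 3) facing east
no other 2-command option fits: unique.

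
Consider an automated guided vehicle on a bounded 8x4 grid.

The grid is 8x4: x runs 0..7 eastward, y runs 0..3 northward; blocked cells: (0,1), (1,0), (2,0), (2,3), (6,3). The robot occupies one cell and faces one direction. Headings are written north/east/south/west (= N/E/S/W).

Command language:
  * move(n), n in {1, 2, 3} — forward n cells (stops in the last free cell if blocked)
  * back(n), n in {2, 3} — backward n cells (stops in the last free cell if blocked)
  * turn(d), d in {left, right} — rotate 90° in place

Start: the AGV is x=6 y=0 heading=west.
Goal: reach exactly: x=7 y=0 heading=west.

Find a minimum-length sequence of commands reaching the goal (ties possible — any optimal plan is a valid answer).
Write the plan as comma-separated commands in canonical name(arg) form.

back(2)

begin: x=6 y=0 heading=west
1. back(2) → x=7 y=0 heading=west
no 0-step plan works, so 1 is optimal.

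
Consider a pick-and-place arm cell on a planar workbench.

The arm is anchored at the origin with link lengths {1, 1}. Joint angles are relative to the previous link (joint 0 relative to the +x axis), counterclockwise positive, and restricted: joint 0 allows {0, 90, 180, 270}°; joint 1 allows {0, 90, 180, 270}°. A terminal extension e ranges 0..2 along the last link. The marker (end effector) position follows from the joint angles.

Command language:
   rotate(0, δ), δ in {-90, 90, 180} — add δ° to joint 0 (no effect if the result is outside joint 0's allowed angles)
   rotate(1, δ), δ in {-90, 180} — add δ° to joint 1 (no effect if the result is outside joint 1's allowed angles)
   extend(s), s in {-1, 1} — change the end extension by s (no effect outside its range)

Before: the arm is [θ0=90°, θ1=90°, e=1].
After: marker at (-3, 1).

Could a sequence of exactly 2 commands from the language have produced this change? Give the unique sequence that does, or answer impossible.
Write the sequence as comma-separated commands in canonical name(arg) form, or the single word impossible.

extend(1), extend(1)

begin: [θ0=90°, θ1=90°, e=1]
[1] after extend(1): [θ0=90°, θ1=90°, e=2]
[2] after extend(1): [θ0=90°, θ1=90°, e=2]
no rival 2-sequence matches.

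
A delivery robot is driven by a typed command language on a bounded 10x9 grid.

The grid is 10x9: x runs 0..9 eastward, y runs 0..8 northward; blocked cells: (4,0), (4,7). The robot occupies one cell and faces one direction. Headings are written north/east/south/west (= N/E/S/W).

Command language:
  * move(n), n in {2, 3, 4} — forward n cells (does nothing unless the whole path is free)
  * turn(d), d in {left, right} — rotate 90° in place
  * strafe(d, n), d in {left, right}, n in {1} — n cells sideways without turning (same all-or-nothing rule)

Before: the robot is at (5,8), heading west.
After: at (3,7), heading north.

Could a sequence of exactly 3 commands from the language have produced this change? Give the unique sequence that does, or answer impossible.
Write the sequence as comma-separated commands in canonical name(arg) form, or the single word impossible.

key: position moved to (3,7) AND the heading swung to N — translation plus rotation needed
from: at (5,8), heading west
[1] after move(2): at (3,8), heading west
[2] after strafe(left, 1): at (3,7), heading west
[3] after turn(right): at (3,7), heading north
no other 3-command option fits: unique.

move(2), strafe(left, 1), turn(right)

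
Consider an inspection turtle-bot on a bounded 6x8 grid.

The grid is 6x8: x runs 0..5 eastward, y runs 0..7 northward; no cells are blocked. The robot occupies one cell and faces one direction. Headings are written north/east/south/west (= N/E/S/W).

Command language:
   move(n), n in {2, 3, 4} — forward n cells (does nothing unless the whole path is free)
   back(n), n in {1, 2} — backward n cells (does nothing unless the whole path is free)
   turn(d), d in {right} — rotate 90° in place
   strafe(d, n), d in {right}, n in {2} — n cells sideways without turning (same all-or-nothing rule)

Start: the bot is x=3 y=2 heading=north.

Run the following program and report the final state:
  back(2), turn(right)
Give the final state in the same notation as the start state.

x=3 y=0 heading=east

initial: x=3 y=2 heading=north
[1] after back(2): x=3 y=0 heading=north
[2] after turn(right): x=3 y=0 heading=east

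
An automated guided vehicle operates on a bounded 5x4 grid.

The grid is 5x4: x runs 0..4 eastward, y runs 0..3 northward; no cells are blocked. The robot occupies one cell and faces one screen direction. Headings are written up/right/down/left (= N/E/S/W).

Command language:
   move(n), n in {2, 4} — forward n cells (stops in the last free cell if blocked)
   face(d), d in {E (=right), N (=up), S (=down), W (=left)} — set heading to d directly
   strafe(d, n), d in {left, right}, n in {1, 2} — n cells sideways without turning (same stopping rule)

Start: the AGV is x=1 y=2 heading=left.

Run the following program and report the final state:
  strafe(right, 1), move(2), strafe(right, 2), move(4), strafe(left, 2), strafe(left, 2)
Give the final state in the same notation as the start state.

x=0 y=0 heading=left

begin: x=1 y=2 heading=left
[1] after strafe(right, 1): x=1 y=3 heading=left
[2] after move(2): x=0 y=3 heading=left
[3] after strafe(right, 2): x=0 y=3 heading=left
[4] after move(4): x=0 y=3 heading=left
[5] after strafe(left, 2): x=0 y=1 heading=left
[6] after strafe(left, 2): x=0 y=0 heading=left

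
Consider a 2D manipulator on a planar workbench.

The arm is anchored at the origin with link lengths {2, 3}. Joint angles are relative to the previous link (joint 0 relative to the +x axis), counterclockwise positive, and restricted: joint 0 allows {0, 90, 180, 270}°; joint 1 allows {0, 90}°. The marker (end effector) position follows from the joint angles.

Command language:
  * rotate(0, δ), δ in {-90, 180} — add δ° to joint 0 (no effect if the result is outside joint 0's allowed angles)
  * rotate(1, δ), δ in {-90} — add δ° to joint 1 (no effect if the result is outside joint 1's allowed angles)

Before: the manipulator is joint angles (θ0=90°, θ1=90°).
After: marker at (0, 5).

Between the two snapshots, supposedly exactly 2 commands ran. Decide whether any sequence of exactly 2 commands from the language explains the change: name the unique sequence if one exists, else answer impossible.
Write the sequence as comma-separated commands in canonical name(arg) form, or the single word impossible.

rotate(1, -90), rotate(1, -90)

start: joint angles (θ0=90°, θ1=90°)
[1] after rotate(1, -90): joint angles (θ0=90°, θ1=0°)
[2] after rotate(1, -90): joint angles (θ0=90°, θ1=0°)
no other 2-command option fits: unique.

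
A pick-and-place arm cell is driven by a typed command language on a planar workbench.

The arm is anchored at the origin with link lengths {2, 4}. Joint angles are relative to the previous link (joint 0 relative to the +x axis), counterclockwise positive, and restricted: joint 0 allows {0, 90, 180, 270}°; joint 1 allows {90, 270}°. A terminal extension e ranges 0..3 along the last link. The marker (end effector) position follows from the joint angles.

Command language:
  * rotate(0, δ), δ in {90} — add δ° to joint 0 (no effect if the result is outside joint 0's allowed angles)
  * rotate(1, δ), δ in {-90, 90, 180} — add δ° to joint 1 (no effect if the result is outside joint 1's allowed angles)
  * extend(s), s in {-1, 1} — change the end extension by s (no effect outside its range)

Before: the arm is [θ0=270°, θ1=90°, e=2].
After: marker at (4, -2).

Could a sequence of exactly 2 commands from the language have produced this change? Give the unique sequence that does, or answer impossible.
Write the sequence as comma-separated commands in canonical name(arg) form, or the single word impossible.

extend(-1), extend(-1)

t0: [θ0=270°, θ1=90°, e=2]
t=1 extend(-1) ⇒ [θ0=270°, θ1=90°, e=1]
t=2 extend(-1) ⇒ [θ0=270°, θ1=90°, e=0]
all 36 alternatives checked — unique.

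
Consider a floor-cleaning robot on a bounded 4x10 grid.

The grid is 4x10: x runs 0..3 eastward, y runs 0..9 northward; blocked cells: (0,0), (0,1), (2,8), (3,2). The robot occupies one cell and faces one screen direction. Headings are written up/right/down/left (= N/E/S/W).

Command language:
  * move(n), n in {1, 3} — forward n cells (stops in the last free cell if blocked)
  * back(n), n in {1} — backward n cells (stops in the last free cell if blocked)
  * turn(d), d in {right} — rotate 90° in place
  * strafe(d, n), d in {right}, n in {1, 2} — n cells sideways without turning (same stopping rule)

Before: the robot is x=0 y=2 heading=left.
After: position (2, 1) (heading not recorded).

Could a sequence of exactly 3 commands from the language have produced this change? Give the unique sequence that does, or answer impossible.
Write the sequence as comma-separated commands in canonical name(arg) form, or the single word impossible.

turn(right), strafe(right, 2), back(1)

key: running back(1) before turn(right) would end elsewhere — order is forced
initial: x=0 y=2 heading=left
[1] after turn(right): x=0 y=2 heading=up
[2] after strafe(right, 2): x=2 y=2 heading=up
[3] after back(1): x=2 y=1 heading=up
no rival 3-sequence matches.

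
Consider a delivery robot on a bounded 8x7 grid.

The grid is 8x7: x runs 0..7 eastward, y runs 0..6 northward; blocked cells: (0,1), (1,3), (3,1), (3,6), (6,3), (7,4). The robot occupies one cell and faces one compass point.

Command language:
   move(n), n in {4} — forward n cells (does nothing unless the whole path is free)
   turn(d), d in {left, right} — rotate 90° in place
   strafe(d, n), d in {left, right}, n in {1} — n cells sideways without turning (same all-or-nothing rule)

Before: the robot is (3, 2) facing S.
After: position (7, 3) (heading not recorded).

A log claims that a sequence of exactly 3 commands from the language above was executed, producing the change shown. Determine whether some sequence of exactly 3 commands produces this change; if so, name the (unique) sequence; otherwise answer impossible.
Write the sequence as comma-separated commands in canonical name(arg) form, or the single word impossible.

turn(left), move(4), strafe(left, 1)

key: running strafe(left, 1) before turn(left) would end elsewhere — order is forced
start: (3, 2) facing S
1. turn(left) → (3, 2) facing E
2. move(4) → (7, 2) facing E
3. strafe(left, 1) → (7, 3) facing E
all 125 alternatives checked — unique.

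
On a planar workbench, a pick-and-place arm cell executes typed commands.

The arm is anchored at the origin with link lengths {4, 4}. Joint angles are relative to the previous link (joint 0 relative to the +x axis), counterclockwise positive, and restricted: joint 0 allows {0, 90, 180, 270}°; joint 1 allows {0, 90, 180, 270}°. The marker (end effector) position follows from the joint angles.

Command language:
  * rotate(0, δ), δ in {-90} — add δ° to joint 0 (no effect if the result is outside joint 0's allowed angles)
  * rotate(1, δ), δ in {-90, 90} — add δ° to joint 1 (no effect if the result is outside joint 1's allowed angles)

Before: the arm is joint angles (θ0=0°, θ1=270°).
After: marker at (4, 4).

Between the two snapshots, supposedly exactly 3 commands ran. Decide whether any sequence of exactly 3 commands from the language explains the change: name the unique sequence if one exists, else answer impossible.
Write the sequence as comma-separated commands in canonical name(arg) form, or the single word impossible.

rotate(0, -90), rotate(0, -90), rotate(0, -90)

initial: joint angles (θ0=0°, θ1=270°)
[1] after rotate(0, -90): joint angles (θ0=270°, θ1=270°)
[2] after rotate(0, -90): joint angles (θ0=180°, θ1=270°)
[3] after rotate(0, -90): joint angles (θ0=90°, θ1=270°)
no other 3-command option fits: unique.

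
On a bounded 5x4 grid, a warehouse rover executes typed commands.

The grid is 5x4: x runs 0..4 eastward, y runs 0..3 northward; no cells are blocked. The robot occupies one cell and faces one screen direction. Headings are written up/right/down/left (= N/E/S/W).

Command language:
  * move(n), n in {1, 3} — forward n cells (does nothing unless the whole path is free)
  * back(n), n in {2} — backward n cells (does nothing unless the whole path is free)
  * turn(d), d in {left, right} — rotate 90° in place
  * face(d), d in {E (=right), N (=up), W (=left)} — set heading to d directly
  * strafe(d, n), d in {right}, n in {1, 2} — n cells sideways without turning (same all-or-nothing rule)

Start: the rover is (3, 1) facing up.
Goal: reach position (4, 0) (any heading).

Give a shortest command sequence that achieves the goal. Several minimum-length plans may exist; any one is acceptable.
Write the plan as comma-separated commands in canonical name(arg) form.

begin: (3, 1) facing up
[1] after strafe(right, 1): (4, 1) facing up
[2] after turn(right): (4, 1) facing right
[3] after strafe(right, 1): (4, 0) facing right
minimal: 3 command(s), checked below 3.

strafe(right, 1), turn(right), strafe(right, 1)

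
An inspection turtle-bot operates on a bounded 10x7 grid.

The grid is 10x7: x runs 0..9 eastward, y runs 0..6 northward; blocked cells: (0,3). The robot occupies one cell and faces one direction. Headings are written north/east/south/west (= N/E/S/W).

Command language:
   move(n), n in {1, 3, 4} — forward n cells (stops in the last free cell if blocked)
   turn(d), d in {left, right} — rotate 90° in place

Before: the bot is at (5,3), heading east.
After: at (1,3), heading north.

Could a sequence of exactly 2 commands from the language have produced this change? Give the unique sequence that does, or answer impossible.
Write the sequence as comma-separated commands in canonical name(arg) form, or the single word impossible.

impossible

checked all 2-command options: none fits.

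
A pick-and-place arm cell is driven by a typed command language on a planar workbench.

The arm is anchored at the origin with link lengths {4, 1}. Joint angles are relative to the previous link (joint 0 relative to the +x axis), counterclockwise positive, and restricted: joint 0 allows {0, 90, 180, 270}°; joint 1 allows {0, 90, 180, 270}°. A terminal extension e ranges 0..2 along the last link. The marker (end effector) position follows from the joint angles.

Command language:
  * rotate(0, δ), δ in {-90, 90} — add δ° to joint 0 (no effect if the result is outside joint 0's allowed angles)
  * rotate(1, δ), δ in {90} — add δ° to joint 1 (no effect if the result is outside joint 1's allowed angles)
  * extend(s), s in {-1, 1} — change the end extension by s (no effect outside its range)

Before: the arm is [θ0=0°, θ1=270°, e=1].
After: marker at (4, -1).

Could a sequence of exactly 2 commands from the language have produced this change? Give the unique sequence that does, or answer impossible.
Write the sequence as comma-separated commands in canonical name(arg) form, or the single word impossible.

t0: [θ0=0°, θ1=270°, e=1]
t=1 extend(-1) ⇒ [θ0=0°, θ1=270°, e=0]
t=2 extend(-1) ⇒ [θ0=0°, θ1=270°, e=0]
no rival 2-sequence matches.

extend(-1), extend(-1)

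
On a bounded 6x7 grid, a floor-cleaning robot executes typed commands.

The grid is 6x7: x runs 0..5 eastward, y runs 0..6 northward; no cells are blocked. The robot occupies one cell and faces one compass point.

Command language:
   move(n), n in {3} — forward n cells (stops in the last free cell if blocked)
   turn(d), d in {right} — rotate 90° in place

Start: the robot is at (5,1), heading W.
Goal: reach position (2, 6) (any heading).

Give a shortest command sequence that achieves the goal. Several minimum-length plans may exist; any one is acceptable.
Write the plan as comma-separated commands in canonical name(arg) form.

t0: at (5,1), heading W
1. move(3) → at (2,1), heading W
2. turn(right) → at (2,1), heading N
3. move(3) → at (2,4), heading N
4. move(3) → at (2,6), heading N
no 3-step plan works, so 4 is optimal.

move(3), turn(right), move(3), move(3)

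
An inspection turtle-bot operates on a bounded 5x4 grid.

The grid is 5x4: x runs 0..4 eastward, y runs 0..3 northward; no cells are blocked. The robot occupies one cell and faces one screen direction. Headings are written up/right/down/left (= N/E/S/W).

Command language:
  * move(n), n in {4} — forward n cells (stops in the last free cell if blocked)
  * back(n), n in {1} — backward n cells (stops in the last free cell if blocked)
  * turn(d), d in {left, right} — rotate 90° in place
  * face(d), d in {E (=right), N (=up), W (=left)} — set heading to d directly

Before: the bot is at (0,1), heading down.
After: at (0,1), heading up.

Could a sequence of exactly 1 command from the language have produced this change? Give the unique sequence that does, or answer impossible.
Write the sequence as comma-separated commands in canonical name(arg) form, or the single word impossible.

key: (0,1) unchanged — the single command moves nothing
initial: at (0,1), heading down
[1] after face(N): at (0,1), heading up
no rival 1-sequence matches.

face(N)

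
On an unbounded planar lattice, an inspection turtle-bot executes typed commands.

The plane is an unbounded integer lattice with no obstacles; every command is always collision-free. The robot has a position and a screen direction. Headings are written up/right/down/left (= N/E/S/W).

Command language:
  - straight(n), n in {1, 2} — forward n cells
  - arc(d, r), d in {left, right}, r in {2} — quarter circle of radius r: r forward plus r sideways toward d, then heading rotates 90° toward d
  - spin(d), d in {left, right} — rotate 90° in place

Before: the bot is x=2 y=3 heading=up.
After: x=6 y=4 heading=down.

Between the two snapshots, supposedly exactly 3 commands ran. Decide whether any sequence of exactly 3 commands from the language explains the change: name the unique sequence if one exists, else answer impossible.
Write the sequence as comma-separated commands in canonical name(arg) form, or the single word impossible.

straight(1), arc(right, 2), arc(right, 2)

key: running arc(right, 2) before straight(1) would end elsewhere — order is forced
from: x=2 y=3 heading=up
step 1 (straight(1)): x=2 y=4 heading=up
step 2 (arc(right, 2)): x=4 y=6 heading=right
step 3 (arc(right, 2)): x=6 y=4 heading=down
all 216 alternatives checked — unique.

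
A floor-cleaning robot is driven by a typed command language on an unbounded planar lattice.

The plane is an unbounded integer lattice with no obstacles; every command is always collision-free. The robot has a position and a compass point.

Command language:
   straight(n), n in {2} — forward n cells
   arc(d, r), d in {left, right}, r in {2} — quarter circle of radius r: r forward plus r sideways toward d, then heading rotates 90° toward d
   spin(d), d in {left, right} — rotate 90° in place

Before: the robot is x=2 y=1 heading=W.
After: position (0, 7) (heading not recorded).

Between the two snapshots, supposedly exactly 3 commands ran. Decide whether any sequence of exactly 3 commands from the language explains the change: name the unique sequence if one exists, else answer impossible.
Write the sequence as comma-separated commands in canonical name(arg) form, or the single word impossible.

key: running straight(2) before arc(right, 2) would end elsewhere — order is forced
start: x=2 y=1 heading=W
1. arc(right, 2) → x=0 y=3 heading=N
2. straight(2) → x=0 y=5 heading=N
3. straight(2) → x=0 y=7 heading=N
uniquely the one of 125 3-step routes that fits.

arc(right, 2), straight(2), straight(2)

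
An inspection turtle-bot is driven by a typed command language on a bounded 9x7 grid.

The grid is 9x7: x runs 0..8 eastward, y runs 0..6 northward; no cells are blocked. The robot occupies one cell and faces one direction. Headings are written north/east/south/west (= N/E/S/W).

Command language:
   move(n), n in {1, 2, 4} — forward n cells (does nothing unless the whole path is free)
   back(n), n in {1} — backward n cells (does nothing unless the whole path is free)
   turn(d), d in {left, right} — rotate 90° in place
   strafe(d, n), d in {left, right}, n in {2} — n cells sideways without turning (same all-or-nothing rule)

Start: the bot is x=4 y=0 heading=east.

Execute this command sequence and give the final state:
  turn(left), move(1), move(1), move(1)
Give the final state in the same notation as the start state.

initial: x=4 y=0 heading=east
[1] after turn(left): x=4 y=0 heading=north
[2] after move(1): x=4 y=1 heading=north
[3] after move(1): x=4 y=2 heading=north
[4] after move(1): x=4 y=3 heading=north

x=4 y=3 heading=north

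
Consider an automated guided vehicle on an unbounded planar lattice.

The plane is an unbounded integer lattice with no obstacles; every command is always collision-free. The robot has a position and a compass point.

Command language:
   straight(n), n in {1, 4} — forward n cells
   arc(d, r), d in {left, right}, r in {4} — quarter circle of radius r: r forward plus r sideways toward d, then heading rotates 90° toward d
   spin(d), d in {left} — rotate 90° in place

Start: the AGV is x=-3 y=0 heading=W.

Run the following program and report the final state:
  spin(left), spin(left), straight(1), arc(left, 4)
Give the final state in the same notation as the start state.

t0: x=-3 y=0 heading=W
1. spin(left) → x=-3 y=0 heading=S
2. spin(left) → x=-3 y=0 heading=E
3. straight(1) → x=-2 y=0 heading=E
4. arc(left, 4) → x=2 y=4 heading=N

x=2 y=4 heading=N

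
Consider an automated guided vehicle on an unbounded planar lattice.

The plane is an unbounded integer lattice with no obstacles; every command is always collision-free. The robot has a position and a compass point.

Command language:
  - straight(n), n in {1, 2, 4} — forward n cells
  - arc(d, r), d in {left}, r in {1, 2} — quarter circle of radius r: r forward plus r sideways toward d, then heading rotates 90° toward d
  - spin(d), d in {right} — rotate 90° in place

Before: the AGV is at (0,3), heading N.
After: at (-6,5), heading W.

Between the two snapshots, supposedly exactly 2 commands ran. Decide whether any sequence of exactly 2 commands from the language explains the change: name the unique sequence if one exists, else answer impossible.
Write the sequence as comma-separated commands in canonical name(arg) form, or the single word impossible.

arc(left, 2), straight(4)

key: running straight(4) before arc(left, 2) would end elsewhere — order is forced
from: at (0,3), heading N
[1] after arc(left, 2): at (-2,5), heading W
[2] after straight(4): at (-6,5), heading W
all 36 alternatives checked — unique.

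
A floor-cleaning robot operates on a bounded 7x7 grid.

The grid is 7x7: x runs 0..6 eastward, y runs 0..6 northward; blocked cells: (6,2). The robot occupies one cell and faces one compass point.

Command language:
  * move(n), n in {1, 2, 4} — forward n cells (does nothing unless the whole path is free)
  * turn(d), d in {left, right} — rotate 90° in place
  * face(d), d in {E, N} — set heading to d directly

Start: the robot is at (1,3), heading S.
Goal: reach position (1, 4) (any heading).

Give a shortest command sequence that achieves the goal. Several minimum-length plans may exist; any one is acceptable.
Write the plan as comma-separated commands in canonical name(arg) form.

face(N), move(1)

from: at (1,3), heading S
step 1 (face(N)): at (1,3), heading N
step 2 (move(1)): at (1,4), heading N
shorter routes all fall short; 2 is best.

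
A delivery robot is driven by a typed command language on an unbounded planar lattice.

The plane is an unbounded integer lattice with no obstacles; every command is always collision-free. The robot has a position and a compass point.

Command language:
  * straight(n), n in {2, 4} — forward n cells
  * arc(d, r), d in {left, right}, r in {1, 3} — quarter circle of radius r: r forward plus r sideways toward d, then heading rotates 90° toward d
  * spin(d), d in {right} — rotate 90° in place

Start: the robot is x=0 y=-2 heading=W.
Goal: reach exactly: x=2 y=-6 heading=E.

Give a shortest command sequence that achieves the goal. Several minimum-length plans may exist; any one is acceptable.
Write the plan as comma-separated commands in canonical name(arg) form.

arc(left, 1), arc(left, 3)

begin: x=0 y=-2 heading=W
t=1 arc(left, 1) ⇒ x=-1 y=-3 heading=S
t=2 arc(left, 3) ⇒ x=2 y=-6 heading=E
nothing shorter than 2 reaches the goal.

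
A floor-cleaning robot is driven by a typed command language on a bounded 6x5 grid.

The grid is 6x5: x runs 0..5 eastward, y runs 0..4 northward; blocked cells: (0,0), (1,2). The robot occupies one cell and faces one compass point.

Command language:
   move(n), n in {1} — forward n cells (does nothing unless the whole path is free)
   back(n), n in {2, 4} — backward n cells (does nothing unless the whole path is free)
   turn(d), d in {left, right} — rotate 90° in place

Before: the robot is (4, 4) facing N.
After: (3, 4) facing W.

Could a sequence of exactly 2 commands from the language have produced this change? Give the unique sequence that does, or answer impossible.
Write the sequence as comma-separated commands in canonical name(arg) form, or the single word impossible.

turn(left), move(1)

key: position moved to (3,4) AND the heading swung to W — translation plus rotation needed
initial: (4, 4) facing N
1. turn(left) → (4, 4) facing W
2. move(1) → (3, 4) facing W
all 25 alternatives checked — unique.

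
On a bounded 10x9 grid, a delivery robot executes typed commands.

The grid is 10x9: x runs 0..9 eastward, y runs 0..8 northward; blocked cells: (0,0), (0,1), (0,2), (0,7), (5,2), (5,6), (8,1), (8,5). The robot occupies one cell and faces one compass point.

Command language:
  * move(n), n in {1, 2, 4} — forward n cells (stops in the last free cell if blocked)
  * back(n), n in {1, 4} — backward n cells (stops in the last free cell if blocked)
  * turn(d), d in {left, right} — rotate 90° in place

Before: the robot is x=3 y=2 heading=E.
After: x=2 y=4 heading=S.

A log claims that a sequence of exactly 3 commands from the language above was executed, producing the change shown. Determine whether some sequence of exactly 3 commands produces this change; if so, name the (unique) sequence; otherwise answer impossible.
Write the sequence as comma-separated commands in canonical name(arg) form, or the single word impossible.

checked all 3-command options: none fits.

impossible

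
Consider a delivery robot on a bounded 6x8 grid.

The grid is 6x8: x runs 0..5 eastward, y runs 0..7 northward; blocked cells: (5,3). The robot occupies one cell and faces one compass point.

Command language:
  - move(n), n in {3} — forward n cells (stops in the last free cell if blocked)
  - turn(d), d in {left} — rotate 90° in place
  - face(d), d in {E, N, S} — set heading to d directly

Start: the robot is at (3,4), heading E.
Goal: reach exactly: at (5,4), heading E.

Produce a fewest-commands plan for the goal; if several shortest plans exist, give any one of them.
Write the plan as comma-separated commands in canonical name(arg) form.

t0: at (3,4), heading E
step 1 (move(3)): at (5,4), heading E
no 0-step plan works, so 1 is optimal.

move(3)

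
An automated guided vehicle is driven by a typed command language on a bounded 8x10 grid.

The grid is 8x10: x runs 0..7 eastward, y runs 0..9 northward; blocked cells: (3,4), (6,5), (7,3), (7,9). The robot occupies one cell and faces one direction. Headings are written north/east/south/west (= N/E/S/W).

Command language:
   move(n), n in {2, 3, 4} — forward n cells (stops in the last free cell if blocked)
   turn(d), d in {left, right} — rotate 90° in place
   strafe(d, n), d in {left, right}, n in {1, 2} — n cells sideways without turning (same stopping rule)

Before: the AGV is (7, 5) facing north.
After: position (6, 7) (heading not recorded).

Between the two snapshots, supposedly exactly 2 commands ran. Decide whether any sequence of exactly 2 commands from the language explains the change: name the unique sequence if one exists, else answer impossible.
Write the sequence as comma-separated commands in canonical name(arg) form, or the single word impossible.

move(2), strafe(left, 1)

key: order matters: swapping move(2) and strafe(left, 1) lands elsewhere
start: (7, 5) facing north
t=1 move(2) ⇒ (7, 7) facing north
t=2 strafe(left, 1) ⇒ (6, 7) facing north
no other 2-command option fits: unique.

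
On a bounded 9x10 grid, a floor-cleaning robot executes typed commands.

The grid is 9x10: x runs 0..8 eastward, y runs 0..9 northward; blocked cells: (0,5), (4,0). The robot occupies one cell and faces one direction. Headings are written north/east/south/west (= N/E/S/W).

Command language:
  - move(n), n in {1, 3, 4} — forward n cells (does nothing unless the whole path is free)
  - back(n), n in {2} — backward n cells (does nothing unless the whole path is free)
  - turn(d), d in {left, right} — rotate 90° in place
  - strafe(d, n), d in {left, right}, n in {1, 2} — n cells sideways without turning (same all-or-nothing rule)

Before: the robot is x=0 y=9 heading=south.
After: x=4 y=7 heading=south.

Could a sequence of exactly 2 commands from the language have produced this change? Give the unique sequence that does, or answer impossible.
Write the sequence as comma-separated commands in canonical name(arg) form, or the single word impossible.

impossible

all 100 sequences checked — none match.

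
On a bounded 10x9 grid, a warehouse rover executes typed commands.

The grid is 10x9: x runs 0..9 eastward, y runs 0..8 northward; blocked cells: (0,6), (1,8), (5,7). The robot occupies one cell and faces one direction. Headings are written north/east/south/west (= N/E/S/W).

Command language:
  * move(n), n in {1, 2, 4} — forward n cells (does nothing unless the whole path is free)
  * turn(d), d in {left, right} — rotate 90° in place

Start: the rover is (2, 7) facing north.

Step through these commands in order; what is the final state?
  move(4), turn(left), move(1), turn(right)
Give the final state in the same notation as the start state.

start: (2, 7) facing north
[1] after move(4): (2, 7) facing north
[2] after turn(left): (2, 7) facing west
[3] after move(1): (1, 7) facing west
[4] after turn(right): (1, 7) facing north

(1, 7) facing north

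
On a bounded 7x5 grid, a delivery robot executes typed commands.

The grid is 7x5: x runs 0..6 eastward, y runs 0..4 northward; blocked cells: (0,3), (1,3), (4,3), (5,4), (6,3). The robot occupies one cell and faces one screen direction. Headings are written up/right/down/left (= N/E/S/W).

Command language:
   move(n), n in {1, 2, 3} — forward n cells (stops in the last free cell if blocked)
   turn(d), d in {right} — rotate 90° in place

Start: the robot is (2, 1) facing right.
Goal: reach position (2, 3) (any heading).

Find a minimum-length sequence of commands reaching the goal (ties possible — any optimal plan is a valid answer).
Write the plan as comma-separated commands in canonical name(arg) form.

start: (2, 1) facing right
step 1 (turn(right)): (2, 1) facing down
step 2 (turn(right)): (2, 1) facing left
step 3 (turn(right)): (2, 1) facing up
step 4 (move(2)): (2, 3) facing up
nothing shorter than 4 reaches the goal.

turn(right), turn(right), turn(right), move(2)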